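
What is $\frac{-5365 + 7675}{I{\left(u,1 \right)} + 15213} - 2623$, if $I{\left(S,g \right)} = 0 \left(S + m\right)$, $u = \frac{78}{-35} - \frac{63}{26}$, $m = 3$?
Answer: $- \frac{1209133}{461} \approx -2622.8$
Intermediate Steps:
$u = - \frac{4233}{910}$ ($u = 78 \left(- \frac{1}{35}\right) - \frac{63}{26} = - \frac{78}{35} - \frac{63}{26} = - \frac{4233}{910} \approx -4.6516$)
$I{\left(S,g \right)} = 0$ ($I{\left(S,g \right)} = 0 \left(S + 3\right) = 0 \left(3 + S\right) = 0$)
$\frac{-5365 + 7675}{I{\left(u,1 \right)} + 15213} - 2623 = \frac{-5365 + 7675}{0 + 15213} - 2623 = \frac{2310}{15213} - 2623 = 2310 \cdot \frac{1}{15213} - 2623 = \frac{70}{461} - 2623 = - \frac{1209133}{461}$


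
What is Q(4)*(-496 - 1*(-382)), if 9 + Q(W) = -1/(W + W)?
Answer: 4161/4 ≈ 1040.3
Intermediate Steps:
Q(W) = -9 - 1/(2*W) (Q(W) = -9 - 1/(W + W) = -9 - 1/(2*W))
Q(4)*(-496 - 1*(-382)) = (-9 - 1/2/4)*(-496 - 1*(-382)) = (-9 - 1/2*1/4)*(-496 + 382) = (-9 - 1/8)*(-114) = -73/8*(-114) = 4161/4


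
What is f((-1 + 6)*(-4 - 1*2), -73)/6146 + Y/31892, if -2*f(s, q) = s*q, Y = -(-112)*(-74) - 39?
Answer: -6149963/14000588 ≈ -0.43926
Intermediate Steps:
Y = -8327 (Y = -112*74 - 39 = -8288 - 39 = -8327)
f(s, q) = -q*s/2 (f(s, q) = -s*q/2 = -q*s/2)
f((-1 + 6)*(-4 - 1*2), -73)/6146 + Y/31892 = -1/2*(-73)*(-1 + 6)*(-4 - 1*2)/6146 - 8327/31892 = -1/2*(-73)*5*(-4 - 2)*(1/6146) - 8327*1/31892 = -1/2*(-73)*5*(-6)*(1/6146) - 8327/31892 = -1/2*(-73)*(-30)*(1/6146) - 8327/31892 = -1095*1/6146 - 8327/31892 = -1095/6146 - 8327/31892 = -6149963/14000588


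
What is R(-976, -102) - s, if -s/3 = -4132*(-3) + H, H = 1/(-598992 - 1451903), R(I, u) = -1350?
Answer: 73499975007/2050895 ≈ 35838.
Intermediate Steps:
H = -1/2050895 (H = 1/(-2050895) = -1/2050895 ≈ -4.8759e-7)
s = -76268683257/2050895 (s = -3*(-4132*(-3) - 1/2050895) = -3*(12396 - 1/2050895) = -3*25422894419/2050895 = -76268683257/2050895 ≈ -37188.)
R(-976, -102) - s = -1350 - 1*(-76268683257/2050895) = -1350 + 76268683257/2050895 = 73499975007/2050895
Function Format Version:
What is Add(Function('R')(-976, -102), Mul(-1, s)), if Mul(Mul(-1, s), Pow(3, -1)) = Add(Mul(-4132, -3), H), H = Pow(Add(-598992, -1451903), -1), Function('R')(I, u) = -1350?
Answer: Rational(73499975007, 2050895) ≈ 35838.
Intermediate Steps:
H = Rational(-1, 2050895) (H = Pow(-2050895, -1) = Rational(-1, 2050895) ≈ -4.8759e-7)
s = Rational(-76268683257, 2050895) (s = Mul(-3, Add(Mul(-4132, -3), Rational(-1, 2050895))) = Mul(-3, Add(12396, Rational(-1, 2050895))) = Mul(-3, Rational(25422894419, 2050895)) = Rational(-76268683257, 2050895) ≈ -37188.)
Add(Function('R')(-976, -102), Mul(-1, s)) = Add(-1350, Mul(-1, Rational(-76268683257, 2050895))) = Add(-1350, Rational(76268683257, 2050895)) = Rational(73499975007, 2050895)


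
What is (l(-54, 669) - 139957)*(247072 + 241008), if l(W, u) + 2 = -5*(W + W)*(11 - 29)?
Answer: -73055326320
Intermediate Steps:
l(W, u) = -2 + 180*W (l(W, u) = -2 - 5*(W + W)*(11 - 29) = -2 - 5*2*W*(-18) = -2 - (-180)*W = -2 + 180*W)
(l(-54, 669) - 139957)*(247072 + 241008) = ((-2 + 180*(-54)) - 139957)*(247072 + 241008) = ((-2 - 9720) - 139957)*488080 = (-9722 - 139957)*488080 = -149679*488080 = -73055326320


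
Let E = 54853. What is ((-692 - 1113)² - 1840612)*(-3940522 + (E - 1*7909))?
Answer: -5518808073714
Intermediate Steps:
((-692 - 1113)² - 1840612)*(-3940522 + (E - 1*7909)) = ((-692 - 1113)² - 1840612)*(-3940522 + (54853 - 1*7909)) = ((-1805)² - 1840612)*(-3940522 + (54853 - 7909)) = (3258025 - 1840612)*(-3940522 + 46944) = 1417413*(-3893578) = -5518808073714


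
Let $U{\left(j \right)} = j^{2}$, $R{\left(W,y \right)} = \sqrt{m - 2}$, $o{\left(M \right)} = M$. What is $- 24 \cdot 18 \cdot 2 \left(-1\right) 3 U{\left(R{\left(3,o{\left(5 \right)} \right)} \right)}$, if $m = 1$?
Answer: $-2592$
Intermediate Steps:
$R{\left(W,y \right)} = i$ ($R{\left(W,y \right)} = \sqrt{1 - 2} = \sqrt{-1} = i$)
$- 24 \cdot 18 \cdot 2 \left(-1\right) 3 U{\left(R{\left(3,o{\left(5 \right)} \right)} \right)} = - 24 \cdot 18 \cdot 2 \left(-1\right) 3 i^{2} = - 24 \cdot 18 \left(\left(-2\right) 3\right) \left(-1\right) = - 24 \cdot 18 \left(-6\right) \left(-1\right) = - 24 \left(\left(-108\right) \left(-1\right)\right) = \left(-24\right) 108 = -2592$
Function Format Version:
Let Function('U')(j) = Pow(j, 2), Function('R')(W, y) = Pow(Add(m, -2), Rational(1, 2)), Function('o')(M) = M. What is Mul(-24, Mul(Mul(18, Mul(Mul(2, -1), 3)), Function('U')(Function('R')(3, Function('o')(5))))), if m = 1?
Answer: -2592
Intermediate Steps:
Function('R')(W, y) = I (Function('R')(W, y) = Pow(Add(1, -2), Rational(1, 2)) = Pow(-1, Rational(1, 2)) = I)
Mul(-24, Mul(Mul(18, Mul(Mul(2, -1), 3)), Function('U')(Function('R')(3, Function('o')(5))))) = Mul(-24, Mul(Mul(18, Mul(Mul(2, -1), 3)), Pow(I, 2))) = Mul(-24, Mul(Mul(18, Mul(-2, 3)), -1)) = Mul(-24, Mul(Mul(18, -6), -1)) = Mul(-24, Mul(-108, -1)) = Mul(-24, 108) = -2592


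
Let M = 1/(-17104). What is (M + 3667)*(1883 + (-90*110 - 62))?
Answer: -506717844993/17104 ≈ -2.9626e+7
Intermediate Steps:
M = -1/17104 ≈ -5.8466e-5
(M + 3667)*(1883 + (-90*110 - 62)) = (-1/17104 + 3667)*(1883 + (-90*110 - 62)) = 62720367*(1883 + (-9900 - 62))/17104 = 62720367*(1883 - 9962)/17104 = (62720367/17104)*(-8079) = -506717844993/17104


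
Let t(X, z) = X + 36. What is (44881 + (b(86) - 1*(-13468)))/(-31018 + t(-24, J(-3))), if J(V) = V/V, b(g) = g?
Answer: -58435/31006 ≈ -1.8846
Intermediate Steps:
J(V) = 1
t(X, z) = 36 + X
(44881 + (b(86) - 1*(-13468)))/(-31018 + t(-24, J(-3))) = (44881 + (86 - 1*(-13468)))/(-31018 + (36 - 24)) = (44881 + (86 + 13468))/(-31018 + 12) = (44881 + 13554)/(-31006) = 58435*(-1/31006) = -58435/31006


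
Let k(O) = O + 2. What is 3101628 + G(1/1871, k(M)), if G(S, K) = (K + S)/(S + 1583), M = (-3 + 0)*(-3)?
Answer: 4593191610607/1480897 ≈ 3.1016e+6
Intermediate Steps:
M = 9 (M = -3*(-3) = 9)
k(O) = 2 + O
G(S, K) = (K + S)/(1583 + S)
3101628 + G(1/1871, k(M)) = 3101628 + ((2 + 9) + 1/1871)/(1583 + 1/1871) = 3101628 + (11 + 1/1871)/(1583 + 1/1871) = 3101628 + (20582/1871)/(2961794/1871) = 3101628 + (1871/2961794)*(20582/1871) = 3101628 + 10291/1480897 = 4593191610607/1480897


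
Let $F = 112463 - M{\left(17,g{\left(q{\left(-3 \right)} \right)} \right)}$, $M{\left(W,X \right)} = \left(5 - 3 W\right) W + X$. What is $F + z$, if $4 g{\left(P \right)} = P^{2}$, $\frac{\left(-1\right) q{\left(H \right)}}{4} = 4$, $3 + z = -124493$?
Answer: $-11315$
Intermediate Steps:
$z = -124496$ ($z = -3 - 124493 = -124496$)
$q{\left(H \right)} = -16$ ($q{\left(H \right)} = \left(-4\right) 4 = -16$)
$g{\left(P \right)} = \frac{P^{2}}{4}$
$M{\left(W,X \right)} = X + W \left(5 - 3 W\right)$ ($M{\left(W,X \right)} = W \left(5 - 3 W\right) + X = X + W \left(5 - 3 W\right)$)
$F = 113181$ ($F = 112463 - \left(\frac{\left(-16\right)^{2}}{4} - 3 \cdot 17^{2} + 5 \cdot 17\right) = 112463 - \left(\frac{1}{4} \cdot 256 - 867 + 85\right) = 112463 - \left(64 - 867 + 85\right) = 112463 - -718 = 112463 + 718 = 113181$)
$F + z = 113181 - 124496 = -11315$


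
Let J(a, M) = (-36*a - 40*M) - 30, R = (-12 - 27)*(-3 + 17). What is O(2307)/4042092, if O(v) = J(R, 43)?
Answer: 8953/2021046 ≈ 0.0044299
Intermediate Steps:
R = -546 (R = -39*14 = -546)
J(a, M) = -30 - 40*M - 36*a (J(a, M) = (-40*M - 36*a) - 30 = -30 - 40*M - 36*a)
O(v) = 17906 (O(v) = -30 - 40*43 - 36*(-546) = -30 - 1720 + 19656 = 17906)
O(2307)/4042092 = 17906/4042092 = 17906*(1/4042092) = 8953/2021046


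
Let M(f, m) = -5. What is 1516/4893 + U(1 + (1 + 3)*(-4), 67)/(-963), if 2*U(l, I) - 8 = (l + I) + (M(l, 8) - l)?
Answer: 429551/1570653 ≈ 0.27349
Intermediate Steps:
U(l, I) = 3/2 + I/2 (U(l, I) = 4 + ((l + I) + (-5 - l))/2 = 4 + ((I + l) + (-5 - l))/2 = 4 + (-5 + I)/2 = 4 + (-5/2 + I/2) = 3/2 + I/2)
1516/4893 + U(1 + (1 + 3)*(-4), 67)/(-963) = 1516/4893 + (3/2 + (½)*67)/(-963) = 1516*(1/4893) + (3/2 + 67/2)*(-1/963) = 1516/4893 + 35*(-1/963) = 1516/4893 - 35/963 = 429551/1570653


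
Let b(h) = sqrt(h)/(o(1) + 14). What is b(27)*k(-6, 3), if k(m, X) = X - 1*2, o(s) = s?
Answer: sqrt(3)/5 ≈ 0.34641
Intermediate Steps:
k(m, X) = -2 + X (k(m, X) = X - 2 = -2 + X)
b(h) = sqrt(h)/15 (b(h) = sqrt(h)/(1 + 14) = sqrt(h)/15)
b(27)*k(-6, 3) = (sqrt(27)/15)*(-2 + 3) = ((3*sqrt(3))/15)*1 = (sqrt(3)/5)*1 = sqrt(3)/5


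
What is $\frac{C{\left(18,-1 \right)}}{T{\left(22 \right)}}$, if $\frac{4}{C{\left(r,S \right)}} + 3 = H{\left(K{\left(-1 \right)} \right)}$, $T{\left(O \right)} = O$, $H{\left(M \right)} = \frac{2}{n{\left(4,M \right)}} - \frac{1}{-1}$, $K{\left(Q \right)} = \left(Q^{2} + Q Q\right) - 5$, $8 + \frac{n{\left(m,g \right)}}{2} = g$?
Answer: $- \frac{2}{23} \approx -0.086957$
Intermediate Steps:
$n{\left(m,g \right)} = -16 + 2 g$
$K{\left(Q \right)} = -5 + 2 Q^{2}$ ($K{\left(Q \right)} = \left(Q^{2} + Q^{2}\right) - 5 = 2 Q^{2} - 5 = -5 + 2 Q^{2}$)
$H{\left(M \right)} = 1 + \frac{2}{-16 + 2 M}$ ($H{\left(M \right)} = \frac{2}{-16 + 2 M} - \frac{1}{-1} = \frac{2}{-16 + 2 M} - -1 = \frac{2}{-16 + 2 M} + 1 = 1 + \frac{2}{-16 + 2 M}$)
$C{\left(r,S \right)} = - \frac{44}{23}$ ($C{\left(r,S \right)} = \frac{4}{-3 + \frac{-7 - \left(5 - 2 \left(-1\right)^{2}\right)}{-8 - \left(5 - 2 \left(-1\right)^{2}\right)}} = \frac{4}{-3 + \frac{-7 + \left(-5 + 2 \cdot 1\right)}{-8 + \left(-5 + 2 \cdot 1\right)}} = \frac{4}{-3 + \frac{-7 + \left(-5 + 2\right)}{-8 + \left(-5 + 2\right)}} = \frac{4}{-3 + \frac{-7 - 3}{-8 - 3}} = \frac{4}{-3 + \frac{1}{-11} \left(-10\right)} = \frac{4}{-3 - - \frac{10}{11}} = \frac{4}{-3 + \frac{10}{11}} = \frac{4}{- \frac{23}{11}} = 4 \left(- \frac{11}{23}\right) = - \frac{44}{23}$)
$\frac{C{\left(18,-1 \right)}}{T{\left(22 \right)}} = - \frac{44}{23 \cdot 22} = \left(- \frac{44}{23}\right) \frac{1}{22} = - \frac{2}{23}$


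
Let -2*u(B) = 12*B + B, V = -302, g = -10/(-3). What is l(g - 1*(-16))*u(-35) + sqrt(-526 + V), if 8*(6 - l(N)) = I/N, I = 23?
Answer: 1235325/928 + 6*I*sqrt(23) ≈ 1331.2 + 28.775*I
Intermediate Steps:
g = 10/3 (g = -10*(-1/3) = 10/3 ≈ 3.3333)
l(N) = 6 - 23/(8*N)
u(B) = -13*B/2 (u(B) = -(12*B + B)/2 = -13*B/2)
l(g - 1*(-16))*u(-35) + sqrt(-526 + V) = (6 - 23/(8*(10/3 - 1*(-16))))*(-13/2*(-35)) + sqrt(-526 - 302) = (6 - 23/(8*(10/3 + 16)))*(455/2) + sqrt(-828) = (6 - 23/(8*58/3))*(455/2) + 6*I*sqrt(23) = (6 - 23/8*3/58)*(455/2) + 6*I*sqrt(23) = (6 - 69/464)*(455/2) + 6*I*sqrt(23) = (2715/464)*(455/2) + 6*I*sqrt(23) = 1235325/928 + 6*I*sqrt(23)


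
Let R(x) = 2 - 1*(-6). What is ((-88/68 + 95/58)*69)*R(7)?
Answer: 93564/493 ≈ 189.78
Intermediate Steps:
R(x) = 8 (R(x) = 2 + 6 = 8)
((-88/68 + 95/58)*69)*R(7) = ((-88/68 + 95/58)*69)*8 = ((-88*1/68 + 95*(1/58))*69)*8 = ((-22/17 + 95/58)*69)*8 = ((339/986)*69)*8 = (23391/986)*8 = 93564/493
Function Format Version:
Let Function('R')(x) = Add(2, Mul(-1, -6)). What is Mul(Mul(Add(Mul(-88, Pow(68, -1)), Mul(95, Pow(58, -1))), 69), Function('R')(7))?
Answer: Rational(93564, 493) ≈ 189.78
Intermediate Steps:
Function('R')(x) = 8 (Function('R')(x) = Add(2, 6) = 8)
Mul(Mul(Add(Mul(-88, Pow(68, -1)), Mul(95, Pow(58, -1))), 69), Function('R')(7)) = Mul(Mul(Add(Mul(-88, Pow(68, -1)), Mul(95, Pow(58, -1))), 69), 8) = Mul(Mul(Add(Mul(-88, Rational(1, 68)), Mul(95, Rational(1, 58))), 69), 8) = Mul(Mul(Add(Rational(-22, 17), Rational(95, 58)), 69), 8) = Mul(Mul(Rational(339, 986), 69), 8) = Mul(Rational(23391, 986), 8) = Rational(93564, 493)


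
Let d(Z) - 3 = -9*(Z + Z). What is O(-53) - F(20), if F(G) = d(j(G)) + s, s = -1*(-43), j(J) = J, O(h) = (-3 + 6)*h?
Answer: 155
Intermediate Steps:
O(h) = 3*h
d(Z) = 3 - 18*Z (d(Z) = 3 - 9*(Z + Z) = 3 - 18*Z)
s = 43
F(G) = 46 - 18*G (F(G) = (3 - 18*G) + 43 = 46 - 18*G)
O(-53) - F(20) = 3*(-53) - (46 - 18*20) = -159 - (46 - 360) = -159 - 1*(-314) = -159 + 314 = 155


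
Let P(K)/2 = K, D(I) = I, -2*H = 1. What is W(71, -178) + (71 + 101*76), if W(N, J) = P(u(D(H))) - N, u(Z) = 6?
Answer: 7688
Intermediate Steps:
H = -½ (H = -½*1 = -½ ≈ -0.50000)
P(K) = 2*K
W(N, J) = 12 - N (W(N, J) = 2*6 - N = 12 - N)
W(71, -178) + (71 + 101*76) = (12 - 1*71) + (71 + 101*76) = (12 - 71) + (71 + 7676) = -59 + 7747 = 7688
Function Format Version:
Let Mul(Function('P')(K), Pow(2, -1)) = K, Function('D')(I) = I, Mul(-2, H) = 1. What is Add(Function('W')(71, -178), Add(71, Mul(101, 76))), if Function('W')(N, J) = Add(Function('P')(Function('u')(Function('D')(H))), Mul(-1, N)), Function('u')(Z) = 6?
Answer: 7688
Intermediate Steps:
H = Rational(-1, 2) (H = Mul(Rational(-1, 2), 1) = Rational(-1, 2) ≈ -0.50000)
Function('P')(K) = Mul(2, K)
Function('W')(N, J) = Add(12, Mul(-1, N)) (Function('W')(N, J) = Add(Mul(2, 6), Mul(-1, N)) = Add(12, Mul(-1, N)))
Add(Function('W')(71, -178), Add(71, Mul(101, 76))) = Add(Add(12, Mul(-1, 71)), Add(71, Mul(101, 76))) = Add(Add(12, -71), Add(71, 7676)) = Add(-59, 7747) = 7688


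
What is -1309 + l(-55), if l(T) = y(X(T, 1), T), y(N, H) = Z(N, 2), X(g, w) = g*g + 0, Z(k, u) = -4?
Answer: -1313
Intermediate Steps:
X(g, w) = g² (X(g, w) = g² + 0 = g²)
y(N, H) = -4
l(T) = -4
-1309 + l(-55) = -1309 - 4 = -1313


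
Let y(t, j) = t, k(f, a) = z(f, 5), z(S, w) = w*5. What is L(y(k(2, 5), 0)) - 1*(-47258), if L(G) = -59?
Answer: 47199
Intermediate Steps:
z(S, w) = 5*w
k(f, a) = 25 (k(f, a) = 5*5 = 25)
L(y(k(2, 5), 0)) - 1*(-47258) = -59 - 1*(-47258) = -59 + 47258 = 47199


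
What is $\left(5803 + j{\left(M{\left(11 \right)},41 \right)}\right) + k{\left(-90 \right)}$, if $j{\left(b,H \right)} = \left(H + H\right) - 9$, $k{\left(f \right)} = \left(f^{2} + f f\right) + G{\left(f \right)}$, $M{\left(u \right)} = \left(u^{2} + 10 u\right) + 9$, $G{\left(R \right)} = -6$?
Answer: $22070$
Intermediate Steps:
$M{\left(u \right)} = 9 + u^{2} + 10 u$
$k{\left(f \right)} = -6 + 2 f^{2}$ ($k{\left(f \right)} = \left(f^{2} + f f\right) - 6 = \left(f^{2} + f^{2}\right) - 6 = 2 f^{2} - 6 = -6 + 2 f^{2}$)
$j{\left(b,H \right)} = -9 + 2 H$ ($j{\left(b,H \right)} = 2 H - 9 = -9 + 2 H$)
$\left(5803 + j{\left(M{\left(11 \right)},41 \right)}\right) + k{\left(-90 \right)} = \left(5803 + \left(-9 + 2 \cdot 41\right)\right) - \left(6 - 2 \left(-90\right)^{2}\right) = \left(5803 + \left(-9 + 82\right)\right) + \left(-6 + 2 \cdot 8100\right) = \left(5803 + 73\right) + \left(-6 + 16200\right) = 5876 + 16194 = 22070$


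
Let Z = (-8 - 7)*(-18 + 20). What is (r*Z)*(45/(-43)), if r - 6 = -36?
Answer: -40500/43 ≈ -941.86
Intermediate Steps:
Z = -30 (Z = -15*2 = -30)
r = -30 (r = 6 - 36 = -30)
(r*Z)*(45/(-43)) = (-30*(-30))*(45/(-43)) = 900*(45*(-1/43)) = 900*(-45/43) = -40500/43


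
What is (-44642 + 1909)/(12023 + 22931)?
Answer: -42733/34954 ≈ -1.2225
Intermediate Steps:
(-44642 + 1909)/(12023 + 22931) = -42733/34954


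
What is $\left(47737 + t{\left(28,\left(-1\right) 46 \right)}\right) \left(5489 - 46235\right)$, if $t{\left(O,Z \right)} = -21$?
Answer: $-1944236136$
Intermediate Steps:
$\left(47737 + t{\left(28,\left(-1\right) 46 \right)}\right) \left(5489 - 46235\right) = \left(47737 - 21\right) \left(5489 - 46235\right) = 47716 \left(-40746\right) = -1944236136$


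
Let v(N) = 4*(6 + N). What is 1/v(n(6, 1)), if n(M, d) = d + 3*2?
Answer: 1/52 ≈ 0.019231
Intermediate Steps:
n(M, d) = 6 + d (n(M, d) = d + 6 = 6 + d)
v(N) = 24 + 4*N
1/v(n(6, 1)) = 1/(24 + 4*(6 + 1)) = 1/(24 + 4*7) = 1/(24 + 28) = 1/52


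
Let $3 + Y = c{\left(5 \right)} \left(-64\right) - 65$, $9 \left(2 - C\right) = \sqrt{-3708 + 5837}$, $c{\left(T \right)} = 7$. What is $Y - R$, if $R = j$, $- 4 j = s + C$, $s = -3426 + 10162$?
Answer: $\frac{2337}{2} - \frac{\sqrt{2129}}{36} \approx 1167.2$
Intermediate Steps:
$C = 2 - \frac{\sqrt{2129}}{9}$ ($C = 2 - \frac{\sqrt{-3708 + 5837}}{9} = 2 - \frac{\sqrt{2129}}{9} \approx -3.1268$)
$Y = -516$ ($Y = -3 + \left(7 \left(-64\right) - 65\right) = -3 - 513 = -516$)
$s = 6736$
$j = - \frac{3369}{2} + \frac{\sqrt{2129}}{36}$ ($j = - \frac{6736 + \left(2 - \frac{\sqrt{2129}}{9}\right)}{4} = - \frac{6738 - \frac{\sqrt{2129}}{9}}{4} = - \frac{3369}{2} + \frac{\sqrt{2129}}{36} \approx -1683.2$)
$R = - \frac{3369}{2} + \frac{\sqrt{2129}}{36} \approx -1683.2$
$Y - R = -516 - \left(- \frac{3369}{2} + \frac{\sqrt{2129}}{36}\right) = -516 + \left(\frac{3369}{2} - \frac{\sqrt{2129}}{36}\right) = \frac{2337}{2} - \frac{\sqrt{2129}}{36}$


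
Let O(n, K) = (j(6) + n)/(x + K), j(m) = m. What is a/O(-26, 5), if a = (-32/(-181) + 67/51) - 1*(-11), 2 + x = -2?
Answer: -5765/9231 ≈ -0.62453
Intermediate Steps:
x = -4 (x = -2 - 2 = -4)
O(n, K) = (6 + n)/(-4 + K)
a = 115300/9231 (a = (-32*(-1/181) + 67*(1/51)) + 11 = (32/181 + 67/51) + 11 = 13759/9231 + 11 = 115300/9231 ≈ 12.491)
a/O(-26, 5) = 115300/(9231*(((6 - 26)/(-4 + 5)))) = 115300/(9231*((-20/1))) = 115300/(9231*((1*(-20)))) = (115300/9231)/(-20) = (115300/9231)*(-1/20) = -5765/9231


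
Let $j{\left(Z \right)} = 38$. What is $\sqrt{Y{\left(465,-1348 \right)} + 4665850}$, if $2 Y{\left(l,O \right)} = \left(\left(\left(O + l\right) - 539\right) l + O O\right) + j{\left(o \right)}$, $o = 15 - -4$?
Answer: $\sqrt{5243806} \approx 2289.9$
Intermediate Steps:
$o = 19$ ($o = 15 + 4 = 19$)
$Y{\left(l,O \right)} = 19 + \frac{O^{2}}{2} + \frac{l \left(-539 + O + l\right)}{2}$ ($Y{\left(l,O \right)} = \frac{\left(\left(\left(O + l\right) - 539\right) l + O O\right) + 38}{2} = \frac{\left(\left(-539 + O + l\right) l + O^{2}\right) + 38}{2} = \frac{\left(l \left(-539 + O + l\right) + O^{2}\right) + 38}{2} = \frac{\left(O^{2} + l \left(-539 + O + l\right)\right) + 38}{2} = \frac{38 + O^{2} + l \left(-539 + O + l\right)}{2} = 19 + \frac{O^{2}}{2} + \frac{l \left(-539 + O + l\right)}{2}$)
$\sqrt{Y{\left(465,-1348 \right)} + 4665850} = \sqrt{\left(19 + \frac{\left(-1348\right)^{2}}{2} + \frac{465^{2}}{2} - \frac{250635}{2} + \frac{1}{2} \left(-1348\right) 465\right) + 4665850} = \sqrt{\left(19 + \frac{1}{2} \cdot 1817104 + \frac{1}{2} \cdot 216225 - \frac{250635}{2} - 313410\right) + 4665850} = \sqrt{\left(19 + 908552 + \frac{216225}{2} - \frac{250635}{2} - 313410\right) + 4665850} = \sqrt{577956 + 4665850} = \sqrt{5243806}$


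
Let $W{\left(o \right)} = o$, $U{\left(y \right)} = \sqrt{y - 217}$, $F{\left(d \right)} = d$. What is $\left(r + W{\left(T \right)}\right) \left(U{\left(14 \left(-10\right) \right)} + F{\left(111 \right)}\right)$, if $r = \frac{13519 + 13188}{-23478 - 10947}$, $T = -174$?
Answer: $- \frac{13095077}{675} - \frac{353921 i \sqrt{357}}{2025} \approx -19400.0 - 3302.3 i$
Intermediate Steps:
$U{\left(y \right)} = \sqrt{-217 + y}$
$r = - \frac{1571}{2025}$ ($r = \frac{26707}{-34425} = 26707 \left(- \frac{1}{34425}\right) = - \frac{1571}{2025} \approx -0.7758$)
$\left(r + W{\left(T \right)}\right) \left(U{\left(14 \left(-10\right) \right)} + F{\left(111 \right)}\right) = \left(- \frac{1571}{2025} - 174\right) \left(\sqrt{-217 + 14 \left(-10\right)} + 111\right) = - \frac{353921 \left(\sqrt{-217 - 140} + 111\right)}{2025} = - \frac{353921 \left(\sqrt{-357} + 111\right)}{2025} = - \frac{353921 \left(i \sqrt{357} + 111\right)}{2025} = - \frac{353921 \left(111 + i \sqrt{357}\right)}{2025} = - \frac{13095077}{675} - \frac{353921 i \sqrt{357}}{2025}$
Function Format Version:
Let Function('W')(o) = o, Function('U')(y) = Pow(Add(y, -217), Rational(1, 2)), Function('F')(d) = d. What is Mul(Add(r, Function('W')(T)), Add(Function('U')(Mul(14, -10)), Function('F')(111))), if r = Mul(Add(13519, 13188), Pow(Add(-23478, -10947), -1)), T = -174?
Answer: Add(Rational(-13095077, 675), Mul(Rational(-353921, 2025), I, Pow(357, Rational(1, 2)))) ≈ Add(-19400., Mul(-3302.3, I))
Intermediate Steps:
Function('U')(y) = Pow(Add(-217, y), Rational(1, 2))
r = Rational(-1571, 2025) (r = Mul(26707, Pow(-34425, -1)) = Mul(26707, Rational(-1, 34425)) = Rational(-1571, 2025) ≈ -0.77580)
Mul(Add(r, Function('W')(T)), Add(Function('U')(Mul(14, -10)), Function('F')(111))) = Mul(Add(Rational(-1571, 2025), -174), Add(Pow(Add(-217, Mul(14, -10)), Rational(1, 2)), 111)) = Mul(Rational(-353921, 2025), Add(Pow(Add(-217, -140), Rational(1, 2)), 111)) = Mul(Rational(-353921, 2025), Add(Pow(-357, Rational(1, 2)), 111)) = Mul(Rational(-353921, 2025), Add(Mul(I, Pow(357, Rational(1, 2))), 111)) = Mul(Rational(-353921, 2025), Add(111, Mul(I, Pow(357, Rational(1, 2))))) = Add(Rational(-13095077, 675), Mul(Rational(-353921, 2025), I, Pow(357, Rational(1, 2))))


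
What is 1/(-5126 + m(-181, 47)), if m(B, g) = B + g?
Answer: -1/5260 ≈ -0.00019011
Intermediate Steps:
1/(-5126 + m(-181, 47)) = 1/(-5126 + (-181 + 47)) = 1/(-5126 - 134) = 1/(-5260) = -1/5260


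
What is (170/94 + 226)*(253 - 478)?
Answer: -2409075/47 ≈ -51257.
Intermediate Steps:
(170/94 + 226)*(253 - 478) = (170*(1/94) + 226)*(-225) = (85/47 + 226)*(-225) = (10707/47)*(-225) = -2409075/47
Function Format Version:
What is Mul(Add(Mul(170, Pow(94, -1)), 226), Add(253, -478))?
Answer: Rational(-2409075, 47) ≈ -51257.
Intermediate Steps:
Mul(Add(Mul(170, Pow(94, -1)), 226), Add(253, -478)) = Mul(Add(Mul(170, Rational(1, 94)), 226), -225) = Mul(Add(Rational(85, 47), 226), -225) = Mul(Rational(10707, 47), -225) = Rational(-2409075, 47)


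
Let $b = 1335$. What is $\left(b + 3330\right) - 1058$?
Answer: $3607$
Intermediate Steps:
$\left(b + 3330\right) - 1058 = \left(1335 + 3330\right) - 1058 = 4665 - 1058 = 3607$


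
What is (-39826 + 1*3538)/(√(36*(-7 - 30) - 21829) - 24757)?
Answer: 23641632/16129795 + 18144*I*√23161/306466105 ≈ 1.4657 + 0.0090101*I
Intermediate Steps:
(-39826 + 1*3538)/(√(36*(-7 - 30) - 21829) - 24757) = (-39826 + 3538)/(√(36*(-37) - 21829) - 24757) = -36288/(√(-1332 - 21829) - 24757) = -36288/(√(-23161) - 24757) = -36288/(I*√23161 - 24757) = -36288/(-24757 + I*√23161)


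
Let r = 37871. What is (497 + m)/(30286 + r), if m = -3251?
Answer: -306/7573 ≈ -0.040407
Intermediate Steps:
(497 + m)/(30286 + r) = (497 - 3251)/(30286 + 37871) = -2754/68157 = -2754*1/68157 = -306/7573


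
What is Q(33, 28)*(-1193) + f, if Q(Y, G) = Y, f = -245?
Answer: -39614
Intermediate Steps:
Q(33, 28)*(-1193) + f = 33*(-1193) - 245 = -39369 - 245 = -39614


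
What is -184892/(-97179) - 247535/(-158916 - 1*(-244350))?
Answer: -31644217/31809926 ≈ -0.99479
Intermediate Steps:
-184892/(-97179) - 247535/(-158916 - 1*(-244350)) = -184892*(-1/97179) - 247535/(-158916 + 244350) = 184892/97179 - 247535/85434 = -31644217/31809926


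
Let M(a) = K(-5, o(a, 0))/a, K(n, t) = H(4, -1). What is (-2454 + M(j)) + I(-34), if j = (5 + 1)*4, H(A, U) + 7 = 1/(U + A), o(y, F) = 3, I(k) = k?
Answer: -44789/18 ≈ -2488.3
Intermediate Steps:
H(A, U) = -7 + 1/(A + U) (H(A, U) = -7 + 1/(U + A) = -7 + 1/(A + U))
K(n, t) = -20/3 (K(n, t) = (1 - 7*4 - 7*(-1))/(4 - 1) = (1 - 28 + 7)/3 = (⅓)*(-20) = -20/3)
j = 24 (j = 6*4 = 24)
M(a) = -20/(3*a)
(-2454 + M(j)) + I(-34) = (-2454 - 20/3/24) - 34 = (-2454 - 20/3*1/24) - 34 = (-2454 - 5/18) - 34 = -44177/18 - 34 = -44789/18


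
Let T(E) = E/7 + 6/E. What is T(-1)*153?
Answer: -6579/7 ≈ -939.86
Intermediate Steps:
T(E) = 6/E + E/7 (T(E) = E*(⅐) + 6/E = E/7 + 6/E = 6/E + E/7)
T(-1)*153 = (6/(-1) + (⅐)*(-1))*153 = (6*(-1) - ⅐)*153 = (-6 - ⅐)*153 = -43/7*153 = -6579/7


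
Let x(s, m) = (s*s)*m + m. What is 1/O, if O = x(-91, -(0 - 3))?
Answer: 1/24846 ≈ 4.0248e-5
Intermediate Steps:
x(s, m) = m + m*s² (x(s, m) = s²*m + m = m*s² + m = m + m*s²)
O = 24846 (O = (-(0 - 3))*(1 + (-91)²) = (-1*(-3))*(1 + 8281) = 3*8282 = 24846)
1/O = 1/24846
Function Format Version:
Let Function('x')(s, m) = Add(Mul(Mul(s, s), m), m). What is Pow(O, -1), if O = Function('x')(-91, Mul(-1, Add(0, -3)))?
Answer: Rational(1, 24846) ≈ 4.0248e-5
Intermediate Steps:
Function('x')(s, m) = Add(m, Mul(m, Pow(s, 2))) (Function('x')(s, m) = Add(Mul(Pow(s, 2), m), m) = Add(Mul(m, Pow(s, 2)), m) = Add(m, Mul(m, Pow(s, 2))))
O = 24846 (O = Mul(Mul(-1, Add(0, -3)), Add(1, Pow(-91, 2))) = Mul(Mul(-1, -3), Add(1, 8281)) = Mul(3, 8282) = 24846)
Pow(O, -1) = Pow(24846, -1) = Rational(1, 24846)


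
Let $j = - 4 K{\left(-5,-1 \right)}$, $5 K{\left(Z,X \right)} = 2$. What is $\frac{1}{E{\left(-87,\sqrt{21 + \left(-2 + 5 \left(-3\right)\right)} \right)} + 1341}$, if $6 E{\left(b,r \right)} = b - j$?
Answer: $\frac{30}{39803} \approx 0.00075371$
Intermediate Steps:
$K{\left(Z,X \right)} = \frac{2}{5}$ ($K{\left(Z,X \right)} = \frac{1}{5} \cdot 2 = \frac{2}{5}$)
$j = - \frac{8}{5}$ ($j = \left(-4\right) \frac{2}{5} = - \frac{8}{5} \approx -1.6$)
$E{\left(b,r \right)} = \frac{4}{15} + \frac{b}{6}$ ($E{\left(b,r \right)} = \frac{b - - \frac{8}{5}}{6} = \frac{b + \frac{8}{5}}{6} = \frac{\frac{8}{5} + b}{6} = \frac{4}{15} + \frac{b}{6}$)
$\frac{1}{E{\left(-87,\sqrt{21 + \left(-2 + 5 \left(-3\right)\right)} \right)} + 1341} = \frac{1}{\left(\frac{4}{15} + \frac{1}{6} \left(-87\right)\right) + 1341} = \frac{1}{\left(\frac{4}{15} - \frac{29}{2}\right) + 1341} = \frac{1}{- \frac{427}{30} + 1341} = \frac{1}{\frac{39803}{30}} = \frac{30}{39803}$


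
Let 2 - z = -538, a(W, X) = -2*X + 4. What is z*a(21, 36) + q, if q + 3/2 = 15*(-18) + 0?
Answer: -73983/2 ≈ -36992.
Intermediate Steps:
a(W, X) = 4 - 2*X
q = -543/2 (q = -3/2 + (15*(-18) + 0) = -3/2 + (-270 + 0) = -3/2 - 270 = -543/2 ≈ -271.50)
z = 540 (z = 2 - 1*(-538) = 2 + 538 = 540)
z*a(21, 36) + q = 540*(4 - 2*36) - 543/2 = 540*(4 - 72) - 543/2 = 540*(-68) - 543/2 = -36720 - 543/2 = -73983/2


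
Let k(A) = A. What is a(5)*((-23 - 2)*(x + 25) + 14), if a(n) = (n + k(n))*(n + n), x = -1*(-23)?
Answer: -118600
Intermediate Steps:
x = 23
a(n) = 4*n² (a(n) = (n + n)*(n + n) = (2*n)*(2*n) = 4*n²)
a(5)*((-23 - 2)*(x + 25) + 14) = (4*5²)*((-23 - 2)*(23 + 25) + 14) = (4*25)*(-25*48 + 14) = 100*(-1200 + 14) = 100*(-1186) = -118600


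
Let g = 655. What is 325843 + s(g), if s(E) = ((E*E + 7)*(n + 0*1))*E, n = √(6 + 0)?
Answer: 325843 + 281015960*√6 ≈ 6.8867e+8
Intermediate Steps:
n = √6 ≈ 2.4495
s(E) = E*√6*(7 + E²) (s(E) = ((E*E + 7)*(√6 + 0*1))*E = ((E² + 7)*(√6 + 0))*E = ((7 + E²)*√6)*E = (√6*(7 + E²))*E = E*√6*(7 + E²))
325843 + s(g) = 325843 + 655*√6*(7 + 655²) = 325843 + 655*√6*(7 + 429025) = 325843 + 655*√6*429032 = 325843 + 281015960*√6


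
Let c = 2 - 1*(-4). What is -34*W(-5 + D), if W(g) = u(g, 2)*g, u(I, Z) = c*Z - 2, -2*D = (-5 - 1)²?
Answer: 7820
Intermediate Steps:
c = 6 (c = 2 + 4 = 6)
D = -18 (D = -(-5 - 1)²/2 = -½*(-6)² = -½*36 = -18)
u(I, Z) = -2 + 6*Z (u(I, Z) = 6*Z - 2 = -2 + 6*Z)
W(g) = 10*g (W(g) = (-2 + 6*2)*g = (-2 + 12)*g = 10*g)
-34*W(-5 + D) = -340*(-5 - 18) = -340*(-23) = -34*(-230) = 7820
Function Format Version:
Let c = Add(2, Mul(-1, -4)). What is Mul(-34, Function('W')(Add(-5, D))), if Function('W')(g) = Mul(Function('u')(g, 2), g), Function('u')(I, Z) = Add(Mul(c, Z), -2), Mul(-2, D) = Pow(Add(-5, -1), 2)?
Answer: 7820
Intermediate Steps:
c = 6 (c = Add(2, 4) = 6)
D = -18 (D = Mul(Rational(-1, 2), Pow(Add(-5, -1), 2)) = Mul(Rational(-1, 2), Pow(-6, 2)) = Mul(Rational(-1, 2), 36) = -18)
Function('u')(I, Z) = Add(-2, Mul(6, Z)) (Function('u')(I, Z) = Add(Mul(6, Z), -2) = Add(-2, Mul(6, Z)))
Function('W')(g) = Mul(10, g) (Function('W')(g) = Mul(Add(-2, Mul(6, 2)), g) = Mul(Add(-2, 12), g) = Mul(10, g))
Mul(-34, Function('W')(Add(-5, D))) = Mul(-34, Mul(10, Add(-5, -18))) = Mul(-34, Mul(10, -23)) = Mul(-34, -230) = 7820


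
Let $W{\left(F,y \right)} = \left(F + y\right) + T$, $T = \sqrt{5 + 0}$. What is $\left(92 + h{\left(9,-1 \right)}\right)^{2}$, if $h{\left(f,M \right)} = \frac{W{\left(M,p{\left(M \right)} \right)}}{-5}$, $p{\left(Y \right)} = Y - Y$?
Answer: $\frac{\left(461 - \sqrt{5}\right)^{2}}{25} \approx 8418.6$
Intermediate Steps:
$T = \sqrt{5} \approx 2.2361$
$p{\left(Y \right)} = 0$
$W{\left(F,y \right)} = F + y + \sqrt{5}$ ($W{\left(F,y \right)} = \left(F + y\right) + \sqrt{5} = F + y + \sqrt{5}$)
$h{\left(f,M \right)} = - \frac{M}{5} - \frac{\sqrt{5}}{5}$ ($h{\left(f,M \right)} = \frac{M + 0 + \sqrt{5}}{-5} = \left(M + \sqrt{5}\right) \left(- \frac{1}{5}\right) = - \frac{M}{5} - \frac{\sqrt{5}}{5}$)
$\left(92 + h{\left(9,-1 \right)}\right)^{2} = \left(92 - \left(- \frac{1}{5} + \frac{\sqrt{5}}{5}\right)\right)^{2} = \left(92 + \left(\frac{1}{5} - \frac{\sqrt{5}}{5}\right)\right)^{2} = \left(\frac{461}{5} - \frac{\sqrt{5}}{5}\right)^{2}$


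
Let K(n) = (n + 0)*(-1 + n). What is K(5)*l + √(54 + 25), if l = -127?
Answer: -2540 + √79 ≈ -2531.1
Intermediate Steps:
K(n) = n*(-1 + n)
K(5)*l + √(54 + 25) = (5*(-1 + 5))*(-127) + √(54 + 25) = (5*4)*(-127) + √79 = 20*(-127) + √79 = -2540 + √79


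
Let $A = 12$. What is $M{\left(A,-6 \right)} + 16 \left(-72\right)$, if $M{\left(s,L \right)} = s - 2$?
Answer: $-1142$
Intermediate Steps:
$M{\left(s,L \right)} = -2 + s$
$M{\left(A,-6 \right)} + 16 \left(-72\right) = \left(-2 + 12\right) + 16 \left(-72\right) = 10 - 1152 = -1142$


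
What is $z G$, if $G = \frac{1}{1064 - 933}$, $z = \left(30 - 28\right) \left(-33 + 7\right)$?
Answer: $- \frac{52}{131} \approx -0.39695$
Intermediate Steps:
$z = -52$ ($z = 2 \left(-26\right) = -52$)
$G = \frac{1}{131} \approx 0.0076336$
$z G = \left(-52\right) \frac{1}{131} = - \frac{52}{131}$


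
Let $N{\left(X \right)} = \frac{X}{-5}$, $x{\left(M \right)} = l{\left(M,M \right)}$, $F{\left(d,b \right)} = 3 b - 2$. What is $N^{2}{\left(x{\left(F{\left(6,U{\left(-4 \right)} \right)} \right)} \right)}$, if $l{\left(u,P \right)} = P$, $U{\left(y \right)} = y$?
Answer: $\frac{196}{25} \approx 7.84$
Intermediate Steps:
$F{\left(d,b \right)} = -2 + 3 b$
$x{\left(M \right)} = M$
$N{\left(X \right)} = - \frac{X}{5}$ ($N{\left(X \right)} = X \left(- \frac{1}{5}\right) = - \frac{X}{5}$)
$N^{2}{\left(x{\left(F{\left(6,U{\left(-4 \right)} \right)} \right)} \right)} = \left(- \frac{-2 + 3 \left(-4\right)}{5}\right)^{2} = \left(- \frac{-2 - 12}{5}\right)^{2} = \left(\left(- \frac{1}{5}\right) \left(-14\right)\right)^{2} = \left(\frac{14}{5}\right)^{2} = \frac{196}{25}$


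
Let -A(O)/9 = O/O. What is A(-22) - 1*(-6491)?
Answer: 6482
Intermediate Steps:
A(O) = -9 (A(O) = -9*O/O = -9*1 = -9)
A(-22) - 1*(-6491) = -9 - 1*(-6491) = -9 + 6491 = 6482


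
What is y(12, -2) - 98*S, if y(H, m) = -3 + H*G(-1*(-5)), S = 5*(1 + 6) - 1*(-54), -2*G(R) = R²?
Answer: -8875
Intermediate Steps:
G(R) = -R²/2
S = 89 (S = 5*7 + 54 = 35 + 54 = 89)
y(H, m) = -3 - 25*H/2 (y(H, m) = -3 + H*(-(-1*(-5))²/2) = -3 + H*(-½*5²) = -3 + H*(-½*25) = -3 + H*(-25/2) = -3 - 25*H/2)
y(12, -2) - 98*S = (-3 - 25/2*12) - 98*89 = (-3 - 150) - 8722 = -153 - 8722 = -8875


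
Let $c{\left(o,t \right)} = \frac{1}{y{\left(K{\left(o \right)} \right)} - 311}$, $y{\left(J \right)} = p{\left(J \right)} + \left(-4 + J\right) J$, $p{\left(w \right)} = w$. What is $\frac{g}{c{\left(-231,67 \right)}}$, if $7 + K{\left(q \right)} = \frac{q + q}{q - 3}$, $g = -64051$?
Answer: $\frac{156027857}{9} \approx 1.7336 \cdot 10^{7}$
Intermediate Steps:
$K{\left(q \right)} = -7 + \frac{2 q}{-3 + q}$ ($K{\left(q \right)} = -7 + \frac{q + q}{q - 3} = -7 + \frac{2 q}{-3 + q}$)
$y{\left(J \right)} = J + J \left(-4 + J\right)$ ($y{\left(J \right)} = J + \left(-4 + J\right) J = J + J \left(-4 + J\right)$)
$c{\left(o,t \right)} = \frac{1}{-311 + \frac{\left(-3 + \frac{21 - 5 o}{-3 + o}\right) \left(21 - 5 o\right)}{-3 + o}}$ ($c{\left(o,t \right)} = \frac{1}{\frac{21 - 5 o}{-3 + o} \left(-3 + \frac{21 - 5 o}{-3 + o}\right) - 311} = \frac{1}{\frac{\left(-3 + \frac{21 - 5 o}{-3 + o}\right) \left(21 - 5 o\right)}{-3 + o} - 311} = \frac{1}{-311 + \frac{\left(-3 + \frac{21 - 5 o}{-3 + o}\right) \left(21 - 5 o\right)}{-3 + o}}$)
$\frac{g}{c{\left(-231,67 \right)}} = - \frac{64051}{\frac{1}{2169 - -357588 + 271 \left(-231\right)^{2}} \left(-9 - \left(-231\right)^{2} + 6 \left(-231\right)\right)} = - \frac{64051}{\frac{1}{2169 + 357588 + 271 \cdot 53361} \left(-9 - 53361 - 1386\right)} = - \frac{64051}{\frac{1}{2169 + 357588 + 14460831} \left(-9 - 53361 - 1386\right)} = - \frac{64051}{\frac{1}{14820588} \left(-54756\right)} = - \frac{64051}{- \frac{1521}{411683}} = \left(-64051\right) \left(- \frac{411683}{1521}\right) = \frac{156027857}{9}$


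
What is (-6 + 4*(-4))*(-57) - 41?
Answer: 1213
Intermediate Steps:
(-6 + 4*(-4))*(-57) - 41 = (-6 - 16)*(-57) - 41 = -22*(-57) - 41 = 1254 - 41 = 1213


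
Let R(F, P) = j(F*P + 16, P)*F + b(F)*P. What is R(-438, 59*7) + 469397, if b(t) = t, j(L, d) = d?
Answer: 107609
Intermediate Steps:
R(F, P) = 2*F*P (R(F, P) = P*F + F*P = F*P + F*P = 2*F*P)
R(-438, 59*7) + 469397 = 2*(-438)*(59*7) + 469397 = 2*(-438)*413 + 469397 = -361788 + 469397 = 107609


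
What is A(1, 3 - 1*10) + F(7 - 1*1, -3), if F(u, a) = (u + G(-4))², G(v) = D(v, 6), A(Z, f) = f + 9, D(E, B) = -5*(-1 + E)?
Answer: 963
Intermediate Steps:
D(E, B) = 5 - 5*E
A(Z, f) = 9 + f
G(v) = 5 - 5*v
F(u, a) = (25 + u)² (F(u, a) = (u + (5 - 5*(-4)))² = (u + (5 + 20))² = (u + 25)² = (25 + u)²)
A(1, 3 - 1*10) + F(7 - 1*1, -3) = (9 + (3 - 1*10)) + (25 + (7 - 1*1))² = (9 + (3 - 10)) + (25 + (7 - 1))² = (9 - 7) + (25 + 6)² = 2 + 31² = 2 + 961 = 963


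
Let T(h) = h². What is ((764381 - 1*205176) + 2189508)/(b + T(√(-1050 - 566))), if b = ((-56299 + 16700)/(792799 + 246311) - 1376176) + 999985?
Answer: -2856215165430/392583071369 ≈ -7.2754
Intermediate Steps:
b = -390903869609/1039110 (b = (-39599/1039110 - 1376176) + 999985 = -1429998282959/1039110 + 999985 = -390903869609/1039110 ≈ -3.7619e+5)
((764381 - 1*205176) + 2189508)/(b + T(√(-1050 - 566))) = ((764381 - 1*205176) + 2189508)/(-390903869609/1039110 + (√(-1050 - 566))²) = ((764381 - 205176) + 2189508)/(-390903869609/1039110 + (√(-1616))²) = (559205 + 2189508)/(-390903869609/1039110 + (4*I*√101)²) = 2748713/(-390903869609/1039110 - 1616) = 2748713/(-392583071369/1039110) = 2748713*(-1039110/392583071369) = -2856215165430/392583071369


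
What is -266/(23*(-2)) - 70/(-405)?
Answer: 11095/1863 ≈ 5.9554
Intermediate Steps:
-266/(23*(-2)) - 70/(-405) = -266/(-46) - 70*(-1/405) = -266*(-1/46) + 14/81 = 133/23 + 14/81 = 11095/1863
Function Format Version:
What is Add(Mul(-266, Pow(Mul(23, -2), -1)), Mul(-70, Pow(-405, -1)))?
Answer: Rational(11095, 1863) ≈ 5.9554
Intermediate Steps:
Add(Mul(-266, Pow(Mul(23, -2), -1)), Mul(-70, Pow(-405, -1))) = Add(Mul(-266, Pow(-46, -1)), Mul(-70, Rational(-1, 405))) = Add(Mul(-266, Rational(-1, 46)), Rational(14, 81)) = Add(Rational(133, 23), Rational(14, 81)) = Rational(11095, 1863)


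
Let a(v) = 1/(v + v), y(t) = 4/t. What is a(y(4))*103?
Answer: 103/2 ≈ 51.500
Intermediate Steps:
a(v) = 1/(2*v)
a(y(4))*103 = (1/(2*((4/4))))*103 = (1/(2*((4*(¼)))))*103 = ((½)/1)*103 = ((½)*1)*103 = (½)*103 = 103/2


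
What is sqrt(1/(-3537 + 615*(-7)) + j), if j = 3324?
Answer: sqrt(204415900494)/7842 ≈ 57.654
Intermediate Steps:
sqrt(1/(-3537 + 615*(-7)) + j) = sqrt(1/(-3537 + 615*(-7)) + 3324) = sqrt(1/(-3537 - 4305) + 3324) = sqrt(1/(-7842) + 3324) = sqrt(-1/7842 + 3324) = sqrt(26066807/7842) = sqrt(204415900494)/7842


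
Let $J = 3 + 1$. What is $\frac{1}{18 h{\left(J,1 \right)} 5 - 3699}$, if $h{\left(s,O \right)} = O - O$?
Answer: $- \frac{1}{3699} \approx -0.00027034$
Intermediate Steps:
$J = 4$
$h{\left(s,O \right)} = 0$
$\frac{1}{18 h{\left(J,1 \right)} 5 - 3699} = \frac{1}{18 \cdot 0 \cdot 5 - 3699} = \frac{1}{0 \cdot 5 - 3699} = \frac{1}{0 - 3699} = \frac{1}{-3699} = - \frac{1}{3699}$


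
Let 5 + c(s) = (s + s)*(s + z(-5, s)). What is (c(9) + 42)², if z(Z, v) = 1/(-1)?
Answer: 32761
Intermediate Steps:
z(Z, v) = -1
c(s) = -5 + 2*s*(-1 + s) (c(s) = -5 + (s + s)*(s - 1) = -5 + (2*s)*(-1 + s) = -5 + 2*s*(-1 + s))
(c(9) + 42)² = ((-5 - 2*9 + 2*9²) + 42)² = ((-5 - 18 + 2*81) + 42)² = ((-5 - 18 + 162) + 42)² = (139 + 42)² = 181² = 32761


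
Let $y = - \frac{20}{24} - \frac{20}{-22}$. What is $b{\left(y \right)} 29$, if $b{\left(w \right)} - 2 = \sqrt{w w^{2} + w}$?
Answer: $58 + \frac{29 \sqrt{1445730}}{4356} \approx 66.005$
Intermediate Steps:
$y = \frac{5}{66}$ ($y = \left(-20\right) \frac{1}{24} - - \frac{10}{11} = - \frac{5}{6} + \frac{10}{11} = \frac{5}{66} \approx 0.075758$)
$b{\left(w \right)} = 2 + \sqrt{w + w^{3}}$ ($b{\left(w \right)} = 2 + \sqrt{w w^{2} + w} = 2 + \sqrt{w^{3} + w} = 2 + \sqrt{w + w^{3}}$)
$b{\left(y \right)} 29 = \left(2 + \sqrt{\frac{5}{66} + \left(\frac{5}{66}\right)^{3}}\right) 29 = \left(2 + \sqrt{\frac{5}{66} + \frac{125}{287496}}\right) 29 = \left(2 + \sqrt{\frac{21905}{287496}}\right) 29 = \left(2 + \frac{\sqrt{1445730}}{4356}\right) 29 = 58 + \frac{29 \sqrt{1445730}}{4356}$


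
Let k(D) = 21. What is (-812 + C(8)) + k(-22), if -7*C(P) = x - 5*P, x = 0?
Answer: -5497/7 ≈ -785.29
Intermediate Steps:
C(P) = 5*P/7 (C(P) = -(0 - 5*P)/7 = -(-5)*P/7 = 5*P/7)
(-812 + C(8)) + k(-22) = (-812 + (5/7)*8) + 21 = (-812 + 40/7) + 21 = -5644/7 + 21 = -5497/7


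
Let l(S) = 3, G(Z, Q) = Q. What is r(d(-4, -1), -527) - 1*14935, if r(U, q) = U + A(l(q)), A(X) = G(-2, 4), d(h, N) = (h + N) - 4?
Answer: -14940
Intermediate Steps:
d(h, N) = -4 + N + h (d(h, N) = (N + h) - 4 = -4 + N + h)
A(X) = 4
r(U, q) = 4 + U (r(U, q) = U + 4 = 4 + U)
r(d(-4, -1), -527) - 1*14935 = (4 + (-4 - 1 - 4)) - 1*14935 = (4 - 9) - 14935 = -5 - 14935 = -14940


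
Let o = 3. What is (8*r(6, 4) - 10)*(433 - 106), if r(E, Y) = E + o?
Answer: 20274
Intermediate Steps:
r(E, Y) = 3 + E (r(E, Y) = E + 3 = 3 + E)
(8*r(6, 4) - 10)*(433 - 106) = (8*(3 + 6) - 10)*(433 - 106) = (8*9 - 10)*327 = (72 - 10)*327 = 62*327 = 20274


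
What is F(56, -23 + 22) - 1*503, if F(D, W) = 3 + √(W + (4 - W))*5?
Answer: -490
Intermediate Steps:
F(D, W) = 13 (F(D, W) = 3 + √4*5 = 3 + 2*5 = 3 + 10 = 13)
F(56, -23 + 22) - 1*503 = 13 - 1*503 = 13 - 503 = -490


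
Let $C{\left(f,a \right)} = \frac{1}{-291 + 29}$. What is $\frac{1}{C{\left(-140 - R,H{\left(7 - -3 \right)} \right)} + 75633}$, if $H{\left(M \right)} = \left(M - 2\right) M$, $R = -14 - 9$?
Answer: $\frac{262}{19815845} \approx 1.3222 \cdot 10^{-5}$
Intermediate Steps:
$R = -23$
$H{\left(M \right)} = M \left(-2 + M\right)$ ($H{\left(M \right)} = \left(-2 + M\right) M = M \left(-2 + M\right)$)
$C{\left(f,a \right)} = - \frac{1}{262}$ ($C{\left(f,a \right)} = \frac{1}{-262} = - \frac{1}{262}$)
$\frac{1}{C{\left(-140 - R,H{\left(7 - -3 \right)} \right)} + 75633} = \frac{1}{- \frac{1}{262} + 75633} = \frac{1}{\frac{19815845}{262}} = \frac{262}{19815845}$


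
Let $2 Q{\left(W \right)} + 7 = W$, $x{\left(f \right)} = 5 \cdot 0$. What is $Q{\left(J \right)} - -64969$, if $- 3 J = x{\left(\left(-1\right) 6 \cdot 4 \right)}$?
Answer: $\frac{129931}{2} \approx 64966.0$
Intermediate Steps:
$x{\left(f \right)} = 0$
$J = 0$ ($J = \left(- \frac{1}{3}\right) 0 = 0$)
$Q{\left(W \right)} = - \frac{7}{2} + \frac{W}{2}$
$Q{\left(J \right)} - -64969 = \left(- \frac{7}{2} + \frac{1}{2} \cdot 0\right) - -64969 = \left(- \frac{7}{2} + 0\right) + 64969 = - \frac{7}{2} + 64969 = \frac{129931}{2}$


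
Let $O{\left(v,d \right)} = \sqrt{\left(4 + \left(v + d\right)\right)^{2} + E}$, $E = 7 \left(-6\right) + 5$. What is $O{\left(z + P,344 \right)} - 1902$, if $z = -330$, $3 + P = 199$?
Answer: $-1902 + \sqrt{45759} \approx -1688.1$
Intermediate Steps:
$P = 196$ ($P = -3 + 199 = 196$)
$E = -37$ ($E = -42 + 5 = -37$)
$O{\left(v,d \right)} = \sqrt{-37 + \left(4 + d + v\right)^{2}}$ ($O{\left(v,d \right)} = \sqrt{\left(4 + \left(v + d\right)\right)^{2} - 37} = \sqrt{\left(4 + \left(d + v\right)\right)^{2} - 37} = \sqrt{\left(4 + d + v\right)^{2} - 37} = \sqrt{-37 + \left(4 + d + v\right)^{2}}$)
$O{\left(z + P,344 \right)} - 1902 = \sqrt{-37 + \left(4 + 344 + \left(-330 + 196\right)\right)^{2}} - 1902 = \sqrt{-37 + \left(4 + 344 - 134\right)^{2}} - 1902 = \sqrt{-37 + 214^{2}} - 1902 = \sqrt{-37 + 45796} - 1902 = \sqrt{45759} - 1902 = -1902 + \sqrt{45759}$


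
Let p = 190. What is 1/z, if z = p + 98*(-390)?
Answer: -1/38030 ≈ -2.6295e-5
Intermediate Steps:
z = -38030 (z = 190 + 98*(-390) = 190 - 38220 = -38030)
1/z = 1/(-38030) = -1/38030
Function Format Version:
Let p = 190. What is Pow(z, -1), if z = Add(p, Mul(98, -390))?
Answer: Rational(-1, 38030) ≈ -2.6295e-5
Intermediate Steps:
z = -38030 (z = Add(190, Mul(98, -390)) = Add(190, -38220) = -38030)
Pow(z, -1) = Pow(-38030, -1) = Rational(-1, 38030)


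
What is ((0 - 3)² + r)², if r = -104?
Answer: 9025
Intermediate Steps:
((0 - 3)² + r)² = ((0 - 3)² - 104)² = ((-3)² - 104)² = (9 - 104)² = (-95)² = 9025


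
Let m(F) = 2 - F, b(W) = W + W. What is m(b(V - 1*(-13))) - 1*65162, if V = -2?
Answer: -65182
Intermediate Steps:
b(W) = 2*W
m(b(V - 1*(-13))) - 1*65162 = (2 - 2*(-2 - 1*(-13))) - 1*65162 = (2 - 2*(-2 + 13)) - 65162 = (2 - 2*11) - 65162 = (2 - 1*22) - 65162 = (2 - 22) - 65162 = -20 - 65162 = -65182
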